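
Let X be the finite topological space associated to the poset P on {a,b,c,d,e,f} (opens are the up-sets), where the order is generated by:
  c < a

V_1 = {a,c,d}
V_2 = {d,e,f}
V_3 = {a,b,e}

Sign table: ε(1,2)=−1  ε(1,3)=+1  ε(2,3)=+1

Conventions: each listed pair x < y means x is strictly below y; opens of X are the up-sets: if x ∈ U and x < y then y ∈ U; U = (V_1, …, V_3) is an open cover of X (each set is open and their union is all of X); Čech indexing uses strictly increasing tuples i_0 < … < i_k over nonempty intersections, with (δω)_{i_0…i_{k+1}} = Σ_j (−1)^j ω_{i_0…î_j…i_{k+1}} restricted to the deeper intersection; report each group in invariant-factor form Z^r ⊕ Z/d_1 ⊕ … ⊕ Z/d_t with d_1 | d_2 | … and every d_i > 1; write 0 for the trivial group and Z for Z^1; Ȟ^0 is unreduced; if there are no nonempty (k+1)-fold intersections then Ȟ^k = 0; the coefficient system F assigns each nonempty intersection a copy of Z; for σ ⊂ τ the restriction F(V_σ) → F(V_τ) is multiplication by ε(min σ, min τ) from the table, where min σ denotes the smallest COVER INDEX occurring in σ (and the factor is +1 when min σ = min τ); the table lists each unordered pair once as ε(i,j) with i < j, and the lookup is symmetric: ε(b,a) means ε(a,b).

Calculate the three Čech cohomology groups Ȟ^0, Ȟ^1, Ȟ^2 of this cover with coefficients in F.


nonempty intersections:
  V12={d} V13={a} V23={e}
C dims 3,3; δ0: rk 3, SNF 1^2·2
Ȟ^0: (3−3)−0=0 ⇒ 0
Ȟ^1: (3−0)−3=0 plus torsion [2] ⇒ Z/2
Ȟ^2: (0−0)−0=0 ⇒ 0

Ȟ^0 = 0, Ȟ^1 = Z/2 and Ȟ^2 = 0


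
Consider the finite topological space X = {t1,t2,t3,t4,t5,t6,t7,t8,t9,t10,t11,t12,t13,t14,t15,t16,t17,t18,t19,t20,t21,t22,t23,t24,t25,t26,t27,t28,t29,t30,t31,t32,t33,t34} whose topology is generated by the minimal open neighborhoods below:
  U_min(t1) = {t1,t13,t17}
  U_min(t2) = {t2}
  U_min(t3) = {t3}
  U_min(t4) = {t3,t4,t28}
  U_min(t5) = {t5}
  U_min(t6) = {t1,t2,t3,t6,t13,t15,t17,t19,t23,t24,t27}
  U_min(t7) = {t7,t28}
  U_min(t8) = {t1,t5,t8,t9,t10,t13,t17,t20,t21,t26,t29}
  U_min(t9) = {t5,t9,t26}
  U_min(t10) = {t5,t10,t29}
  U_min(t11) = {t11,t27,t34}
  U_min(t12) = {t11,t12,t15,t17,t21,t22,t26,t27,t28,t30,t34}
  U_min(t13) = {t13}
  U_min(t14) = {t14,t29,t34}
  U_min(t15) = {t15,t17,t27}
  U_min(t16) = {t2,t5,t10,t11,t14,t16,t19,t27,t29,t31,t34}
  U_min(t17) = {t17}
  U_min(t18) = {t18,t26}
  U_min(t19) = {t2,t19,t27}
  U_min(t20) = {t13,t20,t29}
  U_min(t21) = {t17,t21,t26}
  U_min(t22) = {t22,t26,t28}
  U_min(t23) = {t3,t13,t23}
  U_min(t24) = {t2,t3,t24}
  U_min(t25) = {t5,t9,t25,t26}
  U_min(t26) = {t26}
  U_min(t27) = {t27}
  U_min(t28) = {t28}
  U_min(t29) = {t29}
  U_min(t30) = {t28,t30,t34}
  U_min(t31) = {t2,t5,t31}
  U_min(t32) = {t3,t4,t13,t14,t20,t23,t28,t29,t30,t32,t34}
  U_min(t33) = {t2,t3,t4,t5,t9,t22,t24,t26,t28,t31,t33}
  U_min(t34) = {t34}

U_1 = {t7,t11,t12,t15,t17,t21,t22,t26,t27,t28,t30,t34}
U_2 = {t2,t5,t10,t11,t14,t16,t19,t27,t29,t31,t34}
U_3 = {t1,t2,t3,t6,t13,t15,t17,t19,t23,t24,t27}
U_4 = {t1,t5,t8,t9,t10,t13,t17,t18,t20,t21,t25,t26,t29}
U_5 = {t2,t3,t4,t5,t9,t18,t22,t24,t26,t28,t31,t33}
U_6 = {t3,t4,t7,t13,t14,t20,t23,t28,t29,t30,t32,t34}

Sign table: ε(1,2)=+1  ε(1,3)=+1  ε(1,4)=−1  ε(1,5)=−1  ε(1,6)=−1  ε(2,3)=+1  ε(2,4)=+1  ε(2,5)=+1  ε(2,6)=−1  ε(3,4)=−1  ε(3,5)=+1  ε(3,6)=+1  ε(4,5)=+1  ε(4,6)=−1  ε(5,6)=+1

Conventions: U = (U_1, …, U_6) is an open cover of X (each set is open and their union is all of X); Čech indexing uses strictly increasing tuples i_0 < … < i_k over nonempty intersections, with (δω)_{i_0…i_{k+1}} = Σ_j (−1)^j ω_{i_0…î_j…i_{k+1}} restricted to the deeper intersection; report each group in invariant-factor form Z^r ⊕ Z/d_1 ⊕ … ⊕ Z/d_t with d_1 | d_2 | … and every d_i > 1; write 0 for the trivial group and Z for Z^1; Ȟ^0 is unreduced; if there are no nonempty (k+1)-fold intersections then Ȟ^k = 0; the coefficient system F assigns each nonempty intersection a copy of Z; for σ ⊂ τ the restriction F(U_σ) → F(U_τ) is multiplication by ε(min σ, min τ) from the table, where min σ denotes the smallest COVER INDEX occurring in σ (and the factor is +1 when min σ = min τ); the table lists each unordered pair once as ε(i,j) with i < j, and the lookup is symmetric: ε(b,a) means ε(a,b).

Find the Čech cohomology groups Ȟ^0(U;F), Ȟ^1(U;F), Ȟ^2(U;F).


Ȟ^0 = 0, Ȟ^1 = Z/2, Ȟ^2 = Z

nerve of the cover:
  U12={t11,t27,t34} U13={t15,t17,t27} U14={t17,t21,t26} U15={t22,t26,t28} U16={t7,t28,t30,t34} U23={t2,t19,t27} U24={t5,t10,t29} U25={t2,t5,t31} U26={t14,t29,t34} U34={t1,t13,t17} U35={t2,t3,t24} U36={t3,t13,t23} U45={t5,t9,t18,t26} U46={t13,t20,t29} U56={t3,t4,t28}
  U123={t27} U126={t34} U134={t17} U145={t26} U156={t28} U235={t2} U245={t5} U246={t29} U346={t13} U356={t3}
C dims 6,15,10; δ0: rk 6, SNF 1^5·2; δ1: rk 9, SNF 1^9
Ȟ^0 = (6 − 6) − 0 = 0, so Ȟ^0 ≅ 0
Ȟ^1 = (15 − 9) − 6 = 0 plus torsion [2], so Ȟ^1 ≅ Z/2
Ȟ^2 = (10 − 0) − 9 = 1, so Ȟ^2 ≅ Z


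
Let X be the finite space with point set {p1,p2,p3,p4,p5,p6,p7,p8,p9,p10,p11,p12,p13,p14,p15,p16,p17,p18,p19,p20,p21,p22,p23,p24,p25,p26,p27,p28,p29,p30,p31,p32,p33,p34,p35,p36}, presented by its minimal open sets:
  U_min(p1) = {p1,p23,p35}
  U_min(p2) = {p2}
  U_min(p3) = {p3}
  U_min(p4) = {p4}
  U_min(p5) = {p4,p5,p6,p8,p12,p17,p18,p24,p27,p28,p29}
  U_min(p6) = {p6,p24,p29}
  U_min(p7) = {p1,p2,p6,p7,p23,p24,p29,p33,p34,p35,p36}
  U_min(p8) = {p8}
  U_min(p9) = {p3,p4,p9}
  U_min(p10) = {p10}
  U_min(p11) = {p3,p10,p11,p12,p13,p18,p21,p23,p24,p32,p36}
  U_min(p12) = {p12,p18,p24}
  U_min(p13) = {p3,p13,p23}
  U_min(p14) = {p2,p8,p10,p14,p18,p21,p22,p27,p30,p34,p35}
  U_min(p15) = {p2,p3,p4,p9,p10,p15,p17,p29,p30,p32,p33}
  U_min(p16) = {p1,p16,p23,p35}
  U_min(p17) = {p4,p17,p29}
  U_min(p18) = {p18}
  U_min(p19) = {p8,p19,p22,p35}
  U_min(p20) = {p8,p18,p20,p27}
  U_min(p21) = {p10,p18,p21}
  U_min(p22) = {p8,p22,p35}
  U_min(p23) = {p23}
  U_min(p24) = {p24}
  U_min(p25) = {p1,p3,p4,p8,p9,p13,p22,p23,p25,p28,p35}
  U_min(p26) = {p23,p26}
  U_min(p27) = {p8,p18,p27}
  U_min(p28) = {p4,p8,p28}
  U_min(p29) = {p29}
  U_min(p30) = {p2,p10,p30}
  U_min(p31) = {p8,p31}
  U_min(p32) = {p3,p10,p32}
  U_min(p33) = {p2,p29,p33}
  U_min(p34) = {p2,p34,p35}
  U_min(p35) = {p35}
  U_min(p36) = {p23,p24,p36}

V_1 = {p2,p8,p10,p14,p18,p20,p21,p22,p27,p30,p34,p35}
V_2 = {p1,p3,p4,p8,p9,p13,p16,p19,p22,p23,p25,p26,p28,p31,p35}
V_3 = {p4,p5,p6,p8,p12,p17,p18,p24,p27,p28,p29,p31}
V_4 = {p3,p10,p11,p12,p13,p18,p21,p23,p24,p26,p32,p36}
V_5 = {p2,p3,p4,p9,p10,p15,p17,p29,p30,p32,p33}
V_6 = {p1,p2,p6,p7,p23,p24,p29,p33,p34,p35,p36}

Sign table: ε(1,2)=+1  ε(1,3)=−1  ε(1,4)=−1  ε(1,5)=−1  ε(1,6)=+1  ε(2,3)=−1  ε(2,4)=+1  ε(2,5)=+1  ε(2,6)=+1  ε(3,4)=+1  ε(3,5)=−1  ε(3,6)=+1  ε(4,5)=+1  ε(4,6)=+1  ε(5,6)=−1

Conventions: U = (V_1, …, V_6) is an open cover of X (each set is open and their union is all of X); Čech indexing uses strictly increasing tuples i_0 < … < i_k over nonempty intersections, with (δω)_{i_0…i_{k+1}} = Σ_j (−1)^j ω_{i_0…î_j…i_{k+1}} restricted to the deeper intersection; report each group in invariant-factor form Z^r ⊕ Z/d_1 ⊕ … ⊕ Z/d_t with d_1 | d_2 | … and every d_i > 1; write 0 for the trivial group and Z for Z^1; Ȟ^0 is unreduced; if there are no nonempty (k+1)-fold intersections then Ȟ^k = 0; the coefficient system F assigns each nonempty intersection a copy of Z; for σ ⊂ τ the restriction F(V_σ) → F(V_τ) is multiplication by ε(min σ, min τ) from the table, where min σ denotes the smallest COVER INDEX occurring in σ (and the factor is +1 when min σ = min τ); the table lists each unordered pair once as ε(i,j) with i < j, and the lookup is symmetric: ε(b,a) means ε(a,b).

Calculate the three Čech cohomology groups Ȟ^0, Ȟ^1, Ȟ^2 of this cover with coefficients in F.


Ȟ^0 = 0,  Ȟ^1 = Z/2,  Ȟ^2 = Z

nerve of the cover:
  V12={p8,p22,p35} V13={p8,p18,p27} V14={p10,p18,p21} V15={p2,p10,p30} V16={p2,p34,p35} V23={p4,p8,p28,p31} V24={p3,p13,p23,p26} V25={p3,p4,p9} V26={p1,p23,p35} V34={p12,p18,p24} V35={p4,p17,p29} V36={p6,p24,p29} V45={p3,p10,p32} V46={p23,p24,p36} V56={p2,p29,p33}
  V123={p8} V126={p35} V134={p18} V145={p10} V156={p2} V235={p4} V245={p3} V246={p23} V346={p24} V356={p29}
C dims 6,15,10; δ0: rk 6, SNF 1^5·2; δ1: rk 9, SNF 1^9
Ȟ^0 = (6 − 6) − 0 = 0, so Ȟ^0 ≅ 0
Ȟ^1 = (15 − 9) − 6 = 0 plus torsion [2], so Ȟ^1 ≅ Z/2
Ȟ^2 = (10 − 0) − 9 = 1, so Ȟ^2 ≅ Z


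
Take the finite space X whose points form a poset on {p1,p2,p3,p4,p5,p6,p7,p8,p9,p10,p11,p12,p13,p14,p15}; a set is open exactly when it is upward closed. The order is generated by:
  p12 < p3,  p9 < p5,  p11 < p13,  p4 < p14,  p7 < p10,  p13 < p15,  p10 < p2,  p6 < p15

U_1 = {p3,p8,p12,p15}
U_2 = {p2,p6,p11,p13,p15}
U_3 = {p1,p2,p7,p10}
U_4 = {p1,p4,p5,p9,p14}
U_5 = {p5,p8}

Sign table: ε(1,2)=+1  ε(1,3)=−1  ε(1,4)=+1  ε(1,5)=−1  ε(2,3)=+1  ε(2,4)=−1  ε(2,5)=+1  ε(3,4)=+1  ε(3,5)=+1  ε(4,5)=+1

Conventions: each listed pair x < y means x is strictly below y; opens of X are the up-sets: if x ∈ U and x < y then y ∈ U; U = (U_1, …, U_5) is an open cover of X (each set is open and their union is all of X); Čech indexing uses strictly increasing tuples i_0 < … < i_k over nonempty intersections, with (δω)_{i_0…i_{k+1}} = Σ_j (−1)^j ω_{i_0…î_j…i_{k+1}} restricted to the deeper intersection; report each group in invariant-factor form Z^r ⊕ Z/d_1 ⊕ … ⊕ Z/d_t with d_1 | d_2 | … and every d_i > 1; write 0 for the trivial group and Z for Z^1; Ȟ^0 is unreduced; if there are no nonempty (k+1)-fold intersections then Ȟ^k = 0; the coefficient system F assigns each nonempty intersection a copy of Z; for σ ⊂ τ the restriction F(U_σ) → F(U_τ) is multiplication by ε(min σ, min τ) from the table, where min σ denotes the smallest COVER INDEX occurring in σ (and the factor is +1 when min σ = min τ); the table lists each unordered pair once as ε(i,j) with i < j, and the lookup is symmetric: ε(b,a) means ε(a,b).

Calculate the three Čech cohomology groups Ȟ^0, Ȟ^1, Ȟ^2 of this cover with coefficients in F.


nerve simplices:
  U12={p15} U15={p8} U23={p2} U34={p1} U45={p5}
C dims 5,5; δ0: rk 5, SNF 1^4·2
degree 0: 5−5−0 = 0 → Ȟ^0 ≅ 0
degree 1: 5−0−5 = 0 plus torsion [2] → Ȟ^1 ≅ Z/2
degree 2: 0−0−0 = 0 → Ȟ^2 ≅ 0

Ȟ^0 = 0, Ȟ^1 = Z/2 and Ȟ^2 = 0


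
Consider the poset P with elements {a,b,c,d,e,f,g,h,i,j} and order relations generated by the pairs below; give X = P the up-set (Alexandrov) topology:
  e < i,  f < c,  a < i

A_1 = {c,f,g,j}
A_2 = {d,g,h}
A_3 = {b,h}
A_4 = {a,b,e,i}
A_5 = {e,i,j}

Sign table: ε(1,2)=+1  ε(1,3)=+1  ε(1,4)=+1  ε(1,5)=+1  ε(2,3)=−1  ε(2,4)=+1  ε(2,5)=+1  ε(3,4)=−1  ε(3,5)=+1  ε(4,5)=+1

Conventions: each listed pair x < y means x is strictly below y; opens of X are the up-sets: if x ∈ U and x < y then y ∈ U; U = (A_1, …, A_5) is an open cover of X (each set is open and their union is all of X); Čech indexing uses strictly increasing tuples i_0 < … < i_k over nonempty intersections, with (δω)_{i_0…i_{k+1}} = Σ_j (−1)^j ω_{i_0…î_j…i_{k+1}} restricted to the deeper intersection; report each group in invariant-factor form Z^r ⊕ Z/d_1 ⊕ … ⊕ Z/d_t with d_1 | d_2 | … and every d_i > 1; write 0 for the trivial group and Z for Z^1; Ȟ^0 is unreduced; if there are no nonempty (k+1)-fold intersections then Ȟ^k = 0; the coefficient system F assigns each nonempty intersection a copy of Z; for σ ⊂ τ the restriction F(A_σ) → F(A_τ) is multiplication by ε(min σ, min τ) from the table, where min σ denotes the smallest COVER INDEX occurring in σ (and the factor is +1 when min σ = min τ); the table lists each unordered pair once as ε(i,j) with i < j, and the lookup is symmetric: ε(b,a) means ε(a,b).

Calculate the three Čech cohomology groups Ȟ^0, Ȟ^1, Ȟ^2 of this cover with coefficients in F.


nonempty intersections:
  A12={g} A15={j} A23={h} A34={b} A45={e,i}
C dims 5,5; δ0: rk 4, SNF 1^4
Ȟ^0: (5−4)−0=1 ⇒ Z
Ȟ^1: (5−0)−4=1 ⇒ Z
Ȟ^2: (0−0)−0=0 ⇒ 0

Ȟ^0(U;F) ≅ Z, Ȟ^1(U;F) ≅ Z and Ȟ^2(U;F) ≅ 0


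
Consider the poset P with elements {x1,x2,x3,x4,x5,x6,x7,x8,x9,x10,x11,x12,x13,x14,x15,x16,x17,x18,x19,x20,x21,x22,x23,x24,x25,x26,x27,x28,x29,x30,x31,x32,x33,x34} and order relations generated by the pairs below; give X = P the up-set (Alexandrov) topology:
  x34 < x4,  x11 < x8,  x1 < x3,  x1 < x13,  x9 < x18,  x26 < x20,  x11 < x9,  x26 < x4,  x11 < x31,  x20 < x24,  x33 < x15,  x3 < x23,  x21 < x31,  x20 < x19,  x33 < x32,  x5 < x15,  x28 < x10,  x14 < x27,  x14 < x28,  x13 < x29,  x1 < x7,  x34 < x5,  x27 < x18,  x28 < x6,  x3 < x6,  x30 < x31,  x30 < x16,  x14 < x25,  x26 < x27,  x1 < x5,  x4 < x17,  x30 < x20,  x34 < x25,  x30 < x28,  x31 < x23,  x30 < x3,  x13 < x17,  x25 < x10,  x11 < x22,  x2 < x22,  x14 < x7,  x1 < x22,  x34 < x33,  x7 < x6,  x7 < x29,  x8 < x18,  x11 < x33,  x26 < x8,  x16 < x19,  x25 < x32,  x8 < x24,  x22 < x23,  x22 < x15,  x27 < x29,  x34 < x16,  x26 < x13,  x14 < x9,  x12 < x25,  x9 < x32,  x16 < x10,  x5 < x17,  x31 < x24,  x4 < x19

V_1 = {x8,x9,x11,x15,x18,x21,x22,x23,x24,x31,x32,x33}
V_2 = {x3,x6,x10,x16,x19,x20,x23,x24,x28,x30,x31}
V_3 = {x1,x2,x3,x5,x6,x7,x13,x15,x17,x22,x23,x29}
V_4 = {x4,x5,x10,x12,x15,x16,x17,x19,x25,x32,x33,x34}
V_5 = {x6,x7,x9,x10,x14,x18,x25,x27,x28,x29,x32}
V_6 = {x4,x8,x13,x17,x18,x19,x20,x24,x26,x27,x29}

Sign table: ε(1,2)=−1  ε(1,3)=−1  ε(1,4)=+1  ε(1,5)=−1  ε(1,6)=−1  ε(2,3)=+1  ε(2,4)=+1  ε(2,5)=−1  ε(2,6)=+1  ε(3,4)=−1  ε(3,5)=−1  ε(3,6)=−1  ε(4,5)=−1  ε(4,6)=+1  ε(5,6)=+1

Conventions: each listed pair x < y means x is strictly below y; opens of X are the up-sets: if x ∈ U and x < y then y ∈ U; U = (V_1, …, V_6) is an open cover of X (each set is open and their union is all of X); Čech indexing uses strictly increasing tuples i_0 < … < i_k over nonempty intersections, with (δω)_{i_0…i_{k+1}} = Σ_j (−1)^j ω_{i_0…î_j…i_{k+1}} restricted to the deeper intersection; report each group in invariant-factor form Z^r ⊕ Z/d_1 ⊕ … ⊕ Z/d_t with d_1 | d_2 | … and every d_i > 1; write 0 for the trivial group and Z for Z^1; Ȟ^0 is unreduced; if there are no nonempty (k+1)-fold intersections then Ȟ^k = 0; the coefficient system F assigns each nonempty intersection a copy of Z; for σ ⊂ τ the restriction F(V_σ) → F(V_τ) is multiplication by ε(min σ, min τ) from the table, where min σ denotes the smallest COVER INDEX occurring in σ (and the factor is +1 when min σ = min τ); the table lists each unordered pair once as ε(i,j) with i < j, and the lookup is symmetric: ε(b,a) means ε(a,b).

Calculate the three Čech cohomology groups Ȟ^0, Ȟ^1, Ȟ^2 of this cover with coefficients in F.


nerve of the cover:
  V12={x23,x24,x31} V13={x15,x22,x23} V14={x15,x32,x33} V15={x9,x18,x32} V16={x8,x18,x24} V23={x3,x6,x23} V24={x10,x16,x19} V25={x6,x10,x28} V26={x19,x20,x24} V34={x5,x15,x17} V35={x6,x7,x29} V36={x13,x17,x29} V45={x10,x25,x32} V46={x4,x17,x19} V56={x18,x27,x29}
  V123={x23} V126={x24} V134={x15} V145={x32} V156={x18} V235={x6} V245={x10} V246={x19} V346={x17} V356={x29}
C dims 6,15,10; δ0: rk 6, SNF 1^5·2; δ1: rk 9, SNF 1^9
Ȟ^0 = (6 − 6) − 0 = 0, so Ȟ^0 ≅ 0
Ȟ^1 = (15 − 9) − 6 = 0 plus torsion [2], so Ȟ^1 ≅ Z/2
Ȟ^2 = (10 − 0) − 9 = 1, so Ȟ^2 ≅ Z

Ȟ^0 = 0, Ȟ^1 = Z/2 and Ȟ^2 = Z


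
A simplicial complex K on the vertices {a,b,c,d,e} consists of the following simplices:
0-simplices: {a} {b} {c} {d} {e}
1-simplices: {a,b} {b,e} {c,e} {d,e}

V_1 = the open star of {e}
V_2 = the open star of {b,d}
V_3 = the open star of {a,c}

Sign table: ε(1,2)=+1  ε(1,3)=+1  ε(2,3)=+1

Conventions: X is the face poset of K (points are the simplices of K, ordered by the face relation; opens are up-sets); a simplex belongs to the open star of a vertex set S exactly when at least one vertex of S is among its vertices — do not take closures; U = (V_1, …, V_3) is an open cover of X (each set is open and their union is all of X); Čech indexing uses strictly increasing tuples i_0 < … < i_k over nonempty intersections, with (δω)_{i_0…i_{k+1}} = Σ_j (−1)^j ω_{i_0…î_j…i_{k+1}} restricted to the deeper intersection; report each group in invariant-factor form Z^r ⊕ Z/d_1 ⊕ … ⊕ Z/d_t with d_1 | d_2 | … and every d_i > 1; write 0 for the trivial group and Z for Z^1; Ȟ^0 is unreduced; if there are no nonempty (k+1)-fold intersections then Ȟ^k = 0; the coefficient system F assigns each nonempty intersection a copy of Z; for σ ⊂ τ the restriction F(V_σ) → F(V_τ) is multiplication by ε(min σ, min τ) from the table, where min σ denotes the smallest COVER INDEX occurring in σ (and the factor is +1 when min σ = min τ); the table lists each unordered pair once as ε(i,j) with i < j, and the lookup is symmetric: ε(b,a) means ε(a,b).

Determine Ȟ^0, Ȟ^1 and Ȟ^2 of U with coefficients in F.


Ȟ^0 = Z; Ȟ^1 = Z; Ȟ^2 = 0

intersection data:
  V1={{e},{b,e},{c,e},{d,e}} V2={{b},{d},{a,b},{b,e},{d,e}} V3={{a},{c},{a,b},{c,e}}
  V12={{b,e},{d,e}} V13={{c,e}} V23={{a,b}}
C dims 3,3; δ0: rk 2, SNF 1^2
Ȟ^0 = (3 − 2) − 0 = 1, so Ȟ^0 ≅ Z
Ȟ^1 = (3 − 0) − 2 = 1, so Ȟ^1 ≅ Z
Ȟ^2 = (0 − 0) − 0 = 0, so Ȟ^2 ≅ 0


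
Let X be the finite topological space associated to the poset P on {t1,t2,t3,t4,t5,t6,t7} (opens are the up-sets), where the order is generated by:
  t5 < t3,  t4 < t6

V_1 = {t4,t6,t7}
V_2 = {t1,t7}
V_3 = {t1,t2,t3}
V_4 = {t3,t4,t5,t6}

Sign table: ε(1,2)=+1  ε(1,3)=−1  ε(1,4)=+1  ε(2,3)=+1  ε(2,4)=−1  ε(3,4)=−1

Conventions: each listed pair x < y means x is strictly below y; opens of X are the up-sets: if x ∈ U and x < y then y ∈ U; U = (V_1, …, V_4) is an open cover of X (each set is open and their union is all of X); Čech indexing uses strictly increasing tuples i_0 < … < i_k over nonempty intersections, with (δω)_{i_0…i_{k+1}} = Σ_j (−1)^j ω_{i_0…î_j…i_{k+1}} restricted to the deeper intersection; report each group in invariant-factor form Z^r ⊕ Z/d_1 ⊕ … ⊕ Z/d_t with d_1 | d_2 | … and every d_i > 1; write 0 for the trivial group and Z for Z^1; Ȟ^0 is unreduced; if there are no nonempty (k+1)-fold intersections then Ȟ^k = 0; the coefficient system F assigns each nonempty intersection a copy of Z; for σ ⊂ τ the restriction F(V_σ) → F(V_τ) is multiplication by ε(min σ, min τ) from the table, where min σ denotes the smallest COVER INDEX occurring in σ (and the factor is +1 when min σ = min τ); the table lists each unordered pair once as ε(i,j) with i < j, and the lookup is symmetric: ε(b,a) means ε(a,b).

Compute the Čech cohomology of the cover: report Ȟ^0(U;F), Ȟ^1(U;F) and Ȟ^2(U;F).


Ȟ^0 ≅ 0,  Ȟ^1 ≅ Z/2,  Ȟ^2 ≅ 0

nerve of the cover:
  V12={t7} V14={t4,t6} V23={t1} V34={t3}
C dims 4,4; δ0: rk 4, SNF 1^3·2
Ȟ^0 = (4 − 4) − 0 = 0, so Ȟ^0 ≅ 0
Ȟ^1 = (4 − 0) − 4 = 0 plus torsion [2], so Ȟ^1 ≅ Z/2
Ȟ^2 = (0 − 0) − 0 = 0, so Ȟ^2 ≅ 0


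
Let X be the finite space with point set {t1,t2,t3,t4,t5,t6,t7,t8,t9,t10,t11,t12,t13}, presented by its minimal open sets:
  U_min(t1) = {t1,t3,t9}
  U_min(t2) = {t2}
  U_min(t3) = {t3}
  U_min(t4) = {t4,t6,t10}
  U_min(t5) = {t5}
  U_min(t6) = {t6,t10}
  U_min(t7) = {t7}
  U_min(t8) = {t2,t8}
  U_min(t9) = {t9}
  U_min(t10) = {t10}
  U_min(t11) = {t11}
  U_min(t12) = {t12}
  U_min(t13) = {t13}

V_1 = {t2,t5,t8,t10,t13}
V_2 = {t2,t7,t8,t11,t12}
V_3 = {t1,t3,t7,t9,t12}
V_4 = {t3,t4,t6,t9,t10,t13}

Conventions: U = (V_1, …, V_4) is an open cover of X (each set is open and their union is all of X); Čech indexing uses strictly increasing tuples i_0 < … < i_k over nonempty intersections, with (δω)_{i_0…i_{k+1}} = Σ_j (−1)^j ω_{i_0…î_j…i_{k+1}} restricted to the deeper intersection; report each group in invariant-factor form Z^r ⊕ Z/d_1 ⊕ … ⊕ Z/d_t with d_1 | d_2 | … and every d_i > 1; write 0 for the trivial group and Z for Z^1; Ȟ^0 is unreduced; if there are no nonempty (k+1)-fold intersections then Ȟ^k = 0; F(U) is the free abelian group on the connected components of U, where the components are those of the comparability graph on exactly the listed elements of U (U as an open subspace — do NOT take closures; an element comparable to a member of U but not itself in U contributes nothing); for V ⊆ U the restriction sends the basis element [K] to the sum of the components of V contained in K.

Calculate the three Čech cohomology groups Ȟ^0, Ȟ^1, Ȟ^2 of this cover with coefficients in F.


Ȟ^0 = Z^8, Ȟ^1 = 0 and Ȟ^2 = 0

cover nerve:
  V12={t2,t8} V14={t10,t13} V23={t7,t12} V34={t3,t9}
components per intersection:
  V1: {t2,t8} {t5} {t10} {t13}
  V2: {t2,t8} {t7} {t11} {t12}
  V3: {t1,t3,t9} {t7} {t12}
  V4: {t3} {t4,t6,t10} {t9} {t13}
  V12: {t2,t8}
  V14: {t10} {t13}
  V23: {t7} {t12}
  V34: {t3} {t9}
C dims 15,7; δ0: rk 7, SNF 1^7
Ȟ^0: (15−7)−0=8 ⇒ Z^8
Ȟ^1: (7−0)−7=0 ⇒ 0
Ȟ^2: (0−0)−0=0 ⇒ 0


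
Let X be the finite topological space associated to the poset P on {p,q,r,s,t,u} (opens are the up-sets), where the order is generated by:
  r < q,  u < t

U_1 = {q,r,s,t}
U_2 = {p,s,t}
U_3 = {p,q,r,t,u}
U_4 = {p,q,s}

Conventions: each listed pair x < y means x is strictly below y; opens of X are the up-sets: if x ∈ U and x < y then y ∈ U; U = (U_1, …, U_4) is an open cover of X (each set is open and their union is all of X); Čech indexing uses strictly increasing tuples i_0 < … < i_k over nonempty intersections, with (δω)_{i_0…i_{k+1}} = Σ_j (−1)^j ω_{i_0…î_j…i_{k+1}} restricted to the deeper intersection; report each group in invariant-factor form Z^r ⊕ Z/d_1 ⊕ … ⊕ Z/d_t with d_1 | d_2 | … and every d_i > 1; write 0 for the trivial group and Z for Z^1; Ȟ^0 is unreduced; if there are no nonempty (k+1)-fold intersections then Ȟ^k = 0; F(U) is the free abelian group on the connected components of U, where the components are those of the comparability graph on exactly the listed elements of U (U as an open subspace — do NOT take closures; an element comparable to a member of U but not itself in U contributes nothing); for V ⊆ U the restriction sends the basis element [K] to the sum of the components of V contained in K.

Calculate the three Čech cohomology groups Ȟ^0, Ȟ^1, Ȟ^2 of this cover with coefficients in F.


cover nerve:
  U12={s,t} U13={q,r,t} U14={q,s} U23={p,t} U24={p,s} U34={p,q}
  U123={t} U124={s} U134={q} U234={p}
components per intersection:
  U1: {q,r} {s} {t}
  U2: {p} {s} {t}
  U3: {p} {q,r} {t,u}
  U4: {p} {q} {s}
  U12: {s} {t}
  U13: {q,r} {t}
  U14: {q} {s}
  U23: {p} {t}
  U24: {p} {s}
  U34: {p} {q}
  U123: {t}
  U124: {s}
  U134: {q}
  U234: {p}
C dims 12,12,4; δ0: rk 8, SNF 1^8; δ1: rk 4, SNF 1^4
Ȟ^0: (12−8)−0=4 ⇒ Z^4
Ȟ^1: (12−4)−8=0 ⇒ 0
Ȟ^2: (4−0)−4=0 ⇒ 0

Ȟ^0(U;F) ≅ Z^4; Ȟ^1(U;F) ≅ 0; Ȟ^2(U;F) ≅ 0


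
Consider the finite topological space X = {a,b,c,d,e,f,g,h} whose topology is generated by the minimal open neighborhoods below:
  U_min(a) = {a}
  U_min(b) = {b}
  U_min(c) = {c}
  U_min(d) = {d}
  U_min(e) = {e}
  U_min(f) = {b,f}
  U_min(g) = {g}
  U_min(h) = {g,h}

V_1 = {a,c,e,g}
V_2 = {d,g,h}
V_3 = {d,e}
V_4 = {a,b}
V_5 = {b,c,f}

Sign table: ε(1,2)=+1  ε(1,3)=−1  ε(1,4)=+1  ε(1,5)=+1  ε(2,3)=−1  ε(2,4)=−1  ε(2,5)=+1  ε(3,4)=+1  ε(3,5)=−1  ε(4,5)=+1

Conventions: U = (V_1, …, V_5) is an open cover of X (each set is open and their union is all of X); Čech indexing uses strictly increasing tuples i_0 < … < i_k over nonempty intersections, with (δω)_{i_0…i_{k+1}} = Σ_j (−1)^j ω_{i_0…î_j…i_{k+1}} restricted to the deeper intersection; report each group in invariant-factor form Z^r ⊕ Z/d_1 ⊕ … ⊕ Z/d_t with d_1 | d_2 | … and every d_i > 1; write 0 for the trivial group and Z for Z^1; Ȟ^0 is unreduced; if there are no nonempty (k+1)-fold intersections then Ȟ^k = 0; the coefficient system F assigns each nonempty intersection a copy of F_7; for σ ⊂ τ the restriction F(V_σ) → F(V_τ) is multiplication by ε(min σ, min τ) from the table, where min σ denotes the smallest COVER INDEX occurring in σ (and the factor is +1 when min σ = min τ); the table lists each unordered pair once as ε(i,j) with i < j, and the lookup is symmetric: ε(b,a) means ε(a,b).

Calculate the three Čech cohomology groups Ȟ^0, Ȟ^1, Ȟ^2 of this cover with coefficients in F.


nonempty intersections:
  V12={g} V13={e} V14={a} V15={c} V23={d} V45={b}
C dims 5,6; δ0: rk_F7 4
Ȟ^0: (5−4)−0=1 ⇒ Z/7
Ȟ^1: (6−0)−4=2 ⇒ Z/7 ⊕ Z/7
Ȟ^2: (0−0)−0=0 ⇒ 0

Ȟ^0 = Z/7,  Ȟ^1 = Z/7 ⊕ Z/7,  Ȟ^2 = 0


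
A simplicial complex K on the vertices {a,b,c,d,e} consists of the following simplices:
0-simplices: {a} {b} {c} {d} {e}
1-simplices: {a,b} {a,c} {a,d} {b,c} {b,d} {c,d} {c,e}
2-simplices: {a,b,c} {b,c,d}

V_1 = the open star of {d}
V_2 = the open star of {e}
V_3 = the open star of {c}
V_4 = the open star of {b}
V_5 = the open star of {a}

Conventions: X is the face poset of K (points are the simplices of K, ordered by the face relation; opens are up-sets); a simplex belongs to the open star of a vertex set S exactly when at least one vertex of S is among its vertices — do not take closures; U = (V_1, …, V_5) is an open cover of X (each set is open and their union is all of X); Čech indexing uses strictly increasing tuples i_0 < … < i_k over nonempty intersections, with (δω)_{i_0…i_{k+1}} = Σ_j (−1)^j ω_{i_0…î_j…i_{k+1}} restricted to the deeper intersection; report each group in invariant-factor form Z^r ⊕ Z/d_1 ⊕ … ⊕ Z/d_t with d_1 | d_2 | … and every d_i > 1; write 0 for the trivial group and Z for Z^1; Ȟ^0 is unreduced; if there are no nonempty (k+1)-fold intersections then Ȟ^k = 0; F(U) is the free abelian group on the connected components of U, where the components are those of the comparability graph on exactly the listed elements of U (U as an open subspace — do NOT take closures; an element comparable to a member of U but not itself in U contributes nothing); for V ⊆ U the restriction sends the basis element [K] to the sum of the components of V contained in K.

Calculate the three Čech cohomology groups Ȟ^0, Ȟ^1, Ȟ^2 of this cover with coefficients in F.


Ȟ^0 = Z; Ȟ^1 = Z; Ȟ^2 = 0

nerve of the cover:
  V1={{d},{a,d},{b,d},{c,d},{b,c,d}} V2={{e},{c,e}} V3={{c},{a,c},{b,c},{c,d},{c,e},{a,b,c},{b,c,d}} V4={{b},{a,b},{b,c},{b,d},{a,b,c},{b,c,d}} V5={{a},{a,b},{a,c},{a,d},{a,b,c}}
  V13={{c,d},{b,c,d}} V14={{b,d},{b,c,d}} V15={{a,d}} V23={{c,e}} V34={{b,c},{a,b,c},{b,c,d}} V35={{a,c},{a,b,c}} V45={{a,b},{a,b,c}}
  V134={{b,c,d}} V345={{a,b,c}}
components per intersection:
  V1: {{d},{a,d},{b,d},{c,d},{b,c,d}}
  V2: {{e},{c,e}}
  V3: {{c},{a,c},{b,c},{c,d},{c,e},{a,b,c},{b,c,d}}
  V4: {{b},{a,b},{b,c},{b,d},{a,b,c},{b,c,d}}
  V5: {{a},{a,b},{a,c},{a,d},{a,b,c}}
  V13: {{c,d},{b,c,d}}
  V14: {{b,d},{b,c,d}}
  V15: {{a,d}}
  V23: {{c,e}}
  V34: {{b,c},{a,b,c},{b,c,d}}
  V35: {{a,c},{a,b,c}}
  V45: {{a,b},{a,b,c}}
  V134: {{b,c,d}}
  V345: {{a,b,c}}
C dims 5,7,2; δ0: rk 4, SNF 1^4; δ1: rk 2, SNF 1^2
Ȟ^0 = (5 − 4) − 0 = 1, so Ȟ^0 ≅ Z
Ȟ^1 = (7 − 2) − 4 = 1, so Ȟ^1 ≅ Z
Ȟ^2 = (2 − 0) − 2 = 0, so Ȟ^2 ≅ 0


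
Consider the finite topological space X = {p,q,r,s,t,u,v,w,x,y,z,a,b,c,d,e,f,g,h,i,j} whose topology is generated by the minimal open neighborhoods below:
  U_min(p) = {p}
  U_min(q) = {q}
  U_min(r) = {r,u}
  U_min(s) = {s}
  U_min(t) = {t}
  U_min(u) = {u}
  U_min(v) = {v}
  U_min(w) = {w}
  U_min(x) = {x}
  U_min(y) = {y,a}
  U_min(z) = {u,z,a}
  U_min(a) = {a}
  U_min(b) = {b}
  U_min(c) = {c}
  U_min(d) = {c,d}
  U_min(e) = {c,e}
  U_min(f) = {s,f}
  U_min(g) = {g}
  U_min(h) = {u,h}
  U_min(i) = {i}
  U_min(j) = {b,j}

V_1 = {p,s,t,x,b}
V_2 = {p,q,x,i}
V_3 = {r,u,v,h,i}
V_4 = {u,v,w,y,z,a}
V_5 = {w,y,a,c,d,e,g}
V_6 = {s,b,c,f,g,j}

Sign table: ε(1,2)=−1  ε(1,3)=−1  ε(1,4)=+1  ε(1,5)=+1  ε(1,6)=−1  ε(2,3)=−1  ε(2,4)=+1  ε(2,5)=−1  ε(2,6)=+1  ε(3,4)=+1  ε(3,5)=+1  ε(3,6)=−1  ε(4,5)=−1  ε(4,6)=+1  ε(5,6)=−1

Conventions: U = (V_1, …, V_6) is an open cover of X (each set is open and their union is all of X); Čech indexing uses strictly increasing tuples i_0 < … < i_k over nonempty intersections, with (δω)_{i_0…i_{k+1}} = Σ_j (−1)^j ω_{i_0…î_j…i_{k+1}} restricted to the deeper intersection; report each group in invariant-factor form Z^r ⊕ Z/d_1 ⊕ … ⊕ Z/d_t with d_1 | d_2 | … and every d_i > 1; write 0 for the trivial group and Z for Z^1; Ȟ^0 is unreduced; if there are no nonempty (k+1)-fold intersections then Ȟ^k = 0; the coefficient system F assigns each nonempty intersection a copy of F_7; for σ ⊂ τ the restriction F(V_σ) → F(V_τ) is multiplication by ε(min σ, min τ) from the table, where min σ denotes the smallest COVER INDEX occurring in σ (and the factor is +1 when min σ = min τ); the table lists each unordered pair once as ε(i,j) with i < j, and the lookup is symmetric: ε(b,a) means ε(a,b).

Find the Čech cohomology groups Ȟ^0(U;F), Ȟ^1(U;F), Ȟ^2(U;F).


nonempty overlaps:
  V12={p,x} V16={s,b} V23={i} V34={u,v} V45={w,y,a} V56={c,g}
C dims 6,6; δ0: rk_F7 6
degree 0: 6−6−0 = 0 → Ȟ^0 ≅ 0
degree 1: 6−0−6 = 0 → Ȟ^1 ≅ 0
degree 2: 0−0−0 = 0 → Ȟ^2 ≅ 0

Ȟ^0 = 0; Ȟ^1 = 0; Ȟ^2 = 0


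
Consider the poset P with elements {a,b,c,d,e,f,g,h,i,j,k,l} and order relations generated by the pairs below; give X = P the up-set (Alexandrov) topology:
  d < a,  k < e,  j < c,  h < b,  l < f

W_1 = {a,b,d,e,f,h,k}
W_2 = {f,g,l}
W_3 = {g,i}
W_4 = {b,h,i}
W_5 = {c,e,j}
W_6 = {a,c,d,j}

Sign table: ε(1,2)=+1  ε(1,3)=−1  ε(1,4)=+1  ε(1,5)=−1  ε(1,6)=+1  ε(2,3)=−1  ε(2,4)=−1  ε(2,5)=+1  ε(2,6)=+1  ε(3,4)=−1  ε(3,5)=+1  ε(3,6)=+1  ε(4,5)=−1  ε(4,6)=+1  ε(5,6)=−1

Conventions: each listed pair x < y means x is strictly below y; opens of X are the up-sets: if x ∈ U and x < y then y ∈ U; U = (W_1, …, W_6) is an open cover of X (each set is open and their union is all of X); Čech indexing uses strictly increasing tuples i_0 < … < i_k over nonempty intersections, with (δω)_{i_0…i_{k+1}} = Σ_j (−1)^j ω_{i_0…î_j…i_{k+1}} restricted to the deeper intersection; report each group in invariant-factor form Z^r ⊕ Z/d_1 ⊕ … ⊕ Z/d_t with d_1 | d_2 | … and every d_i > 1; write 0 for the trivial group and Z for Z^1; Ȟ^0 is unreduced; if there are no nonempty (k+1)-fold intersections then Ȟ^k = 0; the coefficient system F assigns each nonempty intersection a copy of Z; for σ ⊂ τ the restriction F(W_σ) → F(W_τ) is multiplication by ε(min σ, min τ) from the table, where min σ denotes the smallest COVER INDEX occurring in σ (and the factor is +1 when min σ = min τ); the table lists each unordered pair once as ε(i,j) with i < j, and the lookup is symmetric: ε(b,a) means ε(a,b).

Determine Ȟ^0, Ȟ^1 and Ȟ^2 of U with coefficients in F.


intersection data:
  W12={f} W14={b,h} W15={e} W16={a,d} W23={g} W34={i} W56={c,j}
C dims 6,7; δ0: rk 5, SNF 1^5
Ȟ^0 = (6 − 5) − 0 = 1, so Ȟ^0 ≅ Z
Ȟ^1 = (7 − 0) − 5 = 2, so Ȟ^1 ≅ Z^2
Ȟ^2 = (0 − 0) − 0 = 0, so Ȟ^2 ≅ 0

Ȟ^0 ≅ Z; Ȟ^1 ≅ Z^2; Ȟ^2 ≅ 0


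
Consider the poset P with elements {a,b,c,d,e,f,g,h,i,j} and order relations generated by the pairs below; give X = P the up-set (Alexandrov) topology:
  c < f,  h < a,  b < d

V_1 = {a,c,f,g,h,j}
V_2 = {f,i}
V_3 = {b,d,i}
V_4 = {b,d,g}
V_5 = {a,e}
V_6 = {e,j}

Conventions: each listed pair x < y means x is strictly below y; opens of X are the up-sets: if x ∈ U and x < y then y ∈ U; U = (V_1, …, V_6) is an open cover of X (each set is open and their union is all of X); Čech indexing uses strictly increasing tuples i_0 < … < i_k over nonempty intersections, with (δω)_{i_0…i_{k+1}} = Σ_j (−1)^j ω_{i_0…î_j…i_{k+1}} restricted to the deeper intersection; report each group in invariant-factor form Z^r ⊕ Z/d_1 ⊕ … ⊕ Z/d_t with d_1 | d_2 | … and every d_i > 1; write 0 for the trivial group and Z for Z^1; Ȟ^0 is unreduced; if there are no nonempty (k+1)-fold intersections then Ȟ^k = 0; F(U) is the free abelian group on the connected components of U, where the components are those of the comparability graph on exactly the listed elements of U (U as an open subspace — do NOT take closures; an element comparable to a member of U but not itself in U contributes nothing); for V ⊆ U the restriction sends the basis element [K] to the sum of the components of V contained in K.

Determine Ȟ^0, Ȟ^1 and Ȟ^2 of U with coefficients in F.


cover nerve:
  V12={f} V14={g} V15={a} V16={j} V23={i} V34={b,d} V56={e}
components per intersection:
  V1: {a,h} {c,f} {g} {j}
  V2: {f} {i}
  V3: {b,d} {i}
  V4: {b,d} {g}
  V5: {a} {e}
  V6: {e} {j}
  V12: {f}
  V14: {g}
  V15: {a}
  V16: {j}
  V23: {i}
  V34: {b,d}
  V56: {e}
C dims 14,7; δ0: rk 7, SNF 1^7
Ȟ^0: (14−7)−0=7 ⇒ Z^7
Ȟ^1: (7−0)−7=0 ⇒ 0
Ȟ^2: (0−0)−0=0 ⇒ 0

Ȟ^0 = Z^7,  Ȟ^1 = 0,  Ȟ^2 = 0


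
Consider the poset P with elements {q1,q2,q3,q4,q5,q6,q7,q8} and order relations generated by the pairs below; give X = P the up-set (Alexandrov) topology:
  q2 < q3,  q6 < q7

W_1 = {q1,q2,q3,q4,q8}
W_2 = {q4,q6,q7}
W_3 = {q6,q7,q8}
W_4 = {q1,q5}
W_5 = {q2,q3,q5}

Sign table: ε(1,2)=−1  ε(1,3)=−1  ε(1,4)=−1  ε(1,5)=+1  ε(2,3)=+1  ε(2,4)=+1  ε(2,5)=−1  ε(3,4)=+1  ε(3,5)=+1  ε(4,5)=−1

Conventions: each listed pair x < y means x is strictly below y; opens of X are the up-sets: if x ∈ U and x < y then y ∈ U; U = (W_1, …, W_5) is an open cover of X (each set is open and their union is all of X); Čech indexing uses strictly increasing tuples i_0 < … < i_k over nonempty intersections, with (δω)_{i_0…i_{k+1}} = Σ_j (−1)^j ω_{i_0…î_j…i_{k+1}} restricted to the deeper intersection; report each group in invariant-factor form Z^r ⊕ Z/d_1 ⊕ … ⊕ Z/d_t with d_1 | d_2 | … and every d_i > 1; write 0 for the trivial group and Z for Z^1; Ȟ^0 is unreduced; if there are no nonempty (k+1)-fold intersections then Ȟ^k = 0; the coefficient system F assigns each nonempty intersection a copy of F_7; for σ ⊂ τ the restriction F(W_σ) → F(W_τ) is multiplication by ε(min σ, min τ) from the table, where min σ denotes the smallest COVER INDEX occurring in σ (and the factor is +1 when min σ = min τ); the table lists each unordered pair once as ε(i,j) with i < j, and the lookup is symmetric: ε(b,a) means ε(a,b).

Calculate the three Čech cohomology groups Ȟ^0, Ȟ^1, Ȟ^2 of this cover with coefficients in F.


Ȟ^0 = Z/7,  Ȟ^1 = Z/7 ⊕ Z/7,  Ȟ^2 = 0

nonempty intersections:
  W12={q4} W13={q8} W14={q1} W15={q2,q3} W23={q6,q7} W45={q5}
C dims 5,6; δ0: rk_F7 4
Ȟ^0: (5−4)−0=1 ⇒ Z/7
Ȟ^1: (6−0)−4=2 ⇒ Z/7 ⊕ Z/7
Ȟ^2: (0−0)−0=0 ⇒ 0


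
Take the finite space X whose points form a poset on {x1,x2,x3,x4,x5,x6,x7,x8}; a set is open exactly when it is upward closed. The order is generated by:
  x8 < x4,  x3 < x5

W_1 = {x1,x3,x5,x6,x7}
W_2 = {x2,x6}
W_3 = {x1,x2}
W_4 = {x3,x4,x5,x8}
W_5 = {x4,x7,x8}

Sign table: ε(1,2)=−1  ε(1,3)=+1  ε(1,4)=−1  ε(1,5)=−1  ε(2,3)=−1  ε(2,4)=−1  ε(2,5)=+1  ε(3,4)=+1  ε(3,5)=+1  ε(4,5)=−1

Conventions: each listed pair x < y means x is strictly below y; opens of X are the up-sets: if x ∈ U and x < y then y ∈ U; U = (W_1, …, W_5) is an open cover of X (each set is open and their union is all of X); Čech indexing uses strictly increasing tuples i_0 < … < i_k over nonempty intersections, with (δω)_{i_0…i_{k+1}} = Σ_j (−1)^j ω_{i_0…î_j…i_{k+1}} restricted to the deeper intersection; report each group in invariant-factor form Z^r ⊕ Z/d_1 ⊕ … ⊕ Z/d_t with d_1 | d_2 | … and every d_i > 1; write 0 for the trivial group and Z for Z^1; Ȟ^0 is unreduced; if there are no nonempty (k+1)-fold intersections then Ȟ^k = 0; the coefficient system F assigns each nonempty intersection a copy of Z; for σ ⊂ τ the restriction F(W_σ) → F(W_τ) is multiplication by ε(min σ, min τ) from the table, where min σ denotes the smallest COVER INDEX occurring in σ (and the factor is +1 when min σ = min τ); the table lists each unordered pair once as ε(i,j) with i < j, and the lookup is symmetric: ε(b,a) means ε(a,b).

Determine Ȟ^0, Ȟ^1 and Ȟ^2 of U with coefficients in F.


Ȟ^0 ≅ 0,  Ȟ^1 ≅ Z ⊕ Z/2,  Ȟ^2 ≅ 0

nonempty intersections:
  W12={x6} W13={x1} W14={x3,x5} W15={x7} W23={x2} W45={x4,x8}
C dims 5,6; δ0: rk 5, SNF 1^4·2
Ȟ^0: (5−5)−0=0 ⇒ 0
Ȟ^1: (6−0)−5=1 plus torsion [2] ⇒ Z ⊕ Z/2
Ȟ^2: (0−0)−0=0 ⇒ 0


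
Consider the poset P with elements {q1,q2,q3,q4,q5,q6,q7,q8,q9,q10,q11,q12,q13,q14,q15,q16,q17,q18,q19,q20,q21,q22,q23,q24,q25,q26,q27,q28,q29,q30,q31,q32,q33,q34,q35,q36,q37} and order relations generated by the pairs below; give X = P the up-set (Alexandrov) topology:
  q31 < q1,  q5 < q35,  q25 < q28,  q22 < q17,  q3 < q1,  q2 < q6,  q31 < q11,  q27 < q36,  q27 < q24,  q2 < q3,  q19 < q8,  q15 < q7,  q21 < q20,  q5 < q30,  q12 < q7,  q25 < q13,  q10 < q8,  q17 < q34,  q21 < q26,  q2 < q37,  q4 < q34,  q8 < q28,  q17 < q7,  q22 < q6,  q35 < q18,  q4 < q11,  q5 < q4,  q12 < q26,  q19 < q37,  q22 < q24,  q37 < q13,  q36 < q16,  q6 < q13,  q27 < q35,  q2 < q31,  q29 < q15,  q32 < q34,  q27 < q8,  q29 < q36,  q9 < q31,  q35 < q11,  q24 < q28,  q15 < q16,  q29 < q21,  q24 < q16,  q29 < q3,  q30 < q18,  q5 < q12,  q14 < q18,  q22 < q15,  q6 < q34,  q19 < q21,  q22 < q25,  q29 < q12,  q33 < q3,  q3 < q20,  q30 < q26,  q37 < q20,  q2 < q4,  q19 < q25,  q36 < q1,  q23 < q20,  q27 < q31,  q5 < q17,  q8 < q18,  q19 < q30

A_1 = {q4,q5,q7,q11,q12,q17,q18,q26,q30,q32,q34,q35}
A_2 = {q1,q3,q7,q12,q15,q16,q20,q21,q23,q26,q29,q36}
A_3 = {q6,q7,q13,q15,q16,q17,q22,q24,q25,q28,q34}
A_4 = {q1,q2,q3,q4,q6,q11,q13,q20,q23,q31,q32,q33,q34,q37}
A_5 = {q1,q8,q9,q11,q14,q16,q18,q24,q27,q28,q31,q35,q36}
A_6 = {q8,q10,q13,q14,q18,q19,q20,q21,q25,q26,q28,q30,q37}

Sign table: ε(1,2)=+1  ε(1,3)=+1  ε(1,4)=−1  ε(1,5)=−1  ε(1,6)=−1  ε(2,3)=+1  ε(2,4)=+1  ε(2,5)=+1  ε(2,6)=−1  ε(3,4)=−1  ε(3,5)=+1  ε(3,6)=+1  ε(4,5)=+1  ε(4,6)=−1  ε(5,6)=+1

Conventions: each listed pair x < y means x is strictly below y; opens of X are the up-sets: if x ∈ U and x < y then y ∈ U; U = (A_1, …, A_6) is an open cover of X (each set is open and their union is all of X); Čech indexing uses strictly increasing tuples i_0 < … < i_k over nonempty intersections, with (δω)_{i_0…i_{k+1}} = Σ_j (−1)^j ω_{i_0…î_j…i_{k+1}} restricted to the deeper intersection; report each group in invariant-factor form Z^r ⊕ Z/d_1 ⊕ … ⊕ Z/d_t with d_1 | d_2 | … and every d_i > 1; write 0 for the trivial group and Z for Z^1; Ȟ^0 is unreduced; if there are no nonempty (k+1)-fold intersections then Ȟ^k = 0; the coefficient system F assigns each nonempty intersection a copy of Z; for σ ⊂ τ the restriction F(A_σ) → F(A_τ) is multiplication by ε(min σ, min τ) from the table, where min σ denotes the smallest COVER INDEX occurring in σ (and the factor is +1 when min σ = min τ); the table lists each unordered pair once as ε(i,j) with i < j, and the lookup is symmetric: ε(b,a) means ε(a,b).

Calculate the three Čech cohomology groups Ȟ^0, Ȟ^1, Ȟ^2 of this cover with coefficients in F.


cover nerve:
  A12={q7,q12,q26} A13={q7,q17,q34} A14={q4,q11,q32,q34} A15={q11,q18,q35} A16={q18,q26,q30} A23={q7,q15,q16} A24={q1,q3,q20,q23} A25={q1,q16,q36} A26={q20,q21,q26} A34={q6,q13,q34} A35={q16,q24,q28} A36={q13,q25,q28} A45={q1,q11,q31} A46={q13,q20,q37} A56={q8,q14,q18,q28}
  A123={q7} A126={q26} A134={q34} A145={q11} A156={q18} A235={q16} A245={q1} A246={q20} A346={q13} A356={q28}
C dims 6,15,10; δ0: rk 6, SNF 1^5·2; δ1: rk 9, SNF 1^9
Ȟ^0: (6−6)−0=0 ⇒ 0
Ȟ^1: (15−9)−6=0 plus torsion [2] ⇒ Z/2
Ȟ^2: (10−0)−9=1 ⇒ Z

Ȟ^0(U;F) ≅ 0,  Ȟ^1(U;F) ≅ Z/2,  Ȟ^2(U;F) ≅ Z


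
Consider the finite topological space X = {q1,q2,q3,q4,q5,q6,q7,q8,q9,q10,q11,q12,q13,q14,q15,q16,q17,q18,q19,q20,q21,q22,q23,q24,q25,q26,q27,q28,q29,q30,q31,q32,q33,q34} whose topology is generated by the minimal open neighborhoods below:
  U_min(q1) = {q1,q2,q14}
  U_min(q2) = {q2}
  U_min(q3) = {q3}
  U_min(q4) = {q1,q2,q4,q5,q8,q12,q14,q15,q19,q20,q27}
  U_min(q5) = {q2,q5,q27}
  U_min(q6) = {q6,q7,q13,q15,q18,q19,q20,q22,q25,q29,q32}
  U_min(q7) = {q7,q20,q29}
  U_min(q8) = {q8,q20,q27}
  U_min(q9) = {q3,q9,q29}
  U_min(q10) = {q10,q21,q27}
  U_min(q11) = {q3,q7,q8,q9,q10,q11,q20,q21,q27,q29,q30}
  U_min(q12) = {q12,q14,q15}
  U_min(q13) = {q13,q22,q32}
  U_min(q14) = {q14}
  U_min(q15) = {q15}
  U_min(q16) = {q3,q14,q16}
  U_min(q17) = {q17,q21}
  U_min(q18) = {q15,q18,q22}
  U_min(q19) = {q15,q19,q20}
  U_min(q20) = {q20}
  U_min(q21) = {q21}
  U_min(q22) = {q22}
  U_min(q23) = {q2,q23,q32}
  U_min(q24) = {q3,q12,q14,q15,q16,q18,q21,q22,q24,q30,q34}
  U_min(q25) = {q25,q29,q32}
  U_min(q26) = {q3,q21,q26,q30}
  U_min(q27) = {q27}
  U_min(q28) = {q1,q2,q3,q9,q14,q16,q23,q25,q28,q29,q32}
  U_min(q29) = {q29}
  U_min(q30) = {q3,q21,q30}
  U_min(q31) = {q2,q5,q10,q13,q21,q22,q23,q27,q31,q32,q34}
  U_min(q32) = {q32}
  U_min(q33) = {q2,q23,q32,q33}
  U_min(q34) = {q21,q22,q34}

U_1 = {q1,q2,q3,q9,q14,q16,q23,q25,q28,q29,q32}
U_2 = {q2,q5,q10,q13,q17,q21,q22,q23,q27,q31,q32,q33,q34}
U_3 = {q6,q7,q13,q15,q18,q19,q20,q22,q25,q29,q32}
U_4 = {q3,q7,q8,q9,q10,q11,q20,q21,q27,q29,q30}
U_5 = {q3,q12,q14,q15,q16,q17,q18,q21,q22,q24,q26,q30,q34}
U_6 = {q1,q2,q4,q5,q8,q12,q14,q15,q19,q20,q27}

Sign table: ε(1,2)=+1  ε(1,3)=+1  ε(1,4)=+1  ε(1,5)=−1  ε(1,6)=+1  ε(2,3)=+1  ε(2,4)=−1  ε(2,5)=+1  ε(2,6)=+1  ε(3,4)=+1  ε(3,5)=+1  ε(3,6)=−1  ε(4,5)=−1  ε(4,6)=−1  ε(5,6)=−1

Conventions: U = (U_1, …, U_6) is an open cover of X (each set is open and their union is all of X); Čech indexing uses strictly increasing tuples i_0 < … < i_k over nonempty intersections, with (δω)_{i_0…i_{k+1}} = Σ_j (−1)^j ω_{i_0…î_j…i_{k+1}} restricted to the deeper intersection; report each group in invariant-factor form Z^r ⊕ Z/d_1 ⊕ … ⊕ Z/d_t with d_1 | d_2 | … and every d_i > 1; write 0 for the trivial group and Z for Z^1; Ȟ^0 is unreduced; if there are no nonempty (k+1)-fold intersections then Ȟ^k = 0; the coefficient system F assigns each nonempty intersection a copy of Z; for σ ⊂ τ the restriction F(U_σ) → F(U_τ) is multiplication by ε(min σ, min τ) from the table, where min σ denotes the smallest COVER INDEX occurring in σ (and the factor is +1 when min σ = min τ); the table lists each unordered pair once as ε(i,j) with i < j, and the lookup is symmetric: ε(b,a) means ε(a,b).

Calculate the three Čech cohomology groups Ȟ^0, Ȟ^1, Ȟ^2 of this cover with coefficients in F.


Ȟ^0 ≅ 0, Ȟ^1 ≅ Z/2 and Ȟ^2 ≅ Z

intersection data:
  U12={q2,q23,q32} U13={q25,q29,q32} U14={q3,q9,q29} U15={q3,q14,q16} U16={q1,q2,q14} U23={q13,q22,q32} U24={q10,q21,q27} U25={q17,q21,q22,q34} U26={q2,q5,q27} U34={q7,q20,q29} U35={q15,q18,q22} U36={q15,q19,q20} U45={q3,q21,q30} U46={q8,q20,q27} U56={q12,q14,q15}
  U123={q32} U126={q2} U134={q29} U145={q3} U156={q14} U235={q22} U245={q21} U246={q27} U346={q20} U356={q15}
C dims 6,15,10; δ0: rk 6, SNF 1^5·2; δ1: rk 9, SNF 1^9
Ȟ^0 = (6 − 6) − 0 = 0, so Ȟ^0 ≅ 0
Ȟ^1 = (15 − 9) − 6 = 0 plus torsion [2], so Ȟ^1 ≅ Z/2
Ȟ^2 = (10 − 0) − 9 = 1, so Ȟ^2 ≅ Z
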